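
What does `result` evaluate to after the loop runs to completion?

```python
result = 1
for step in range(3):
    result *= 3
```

Let's trace through this code step by step.

Initialize: result = 1
Entering loop: for step in range(3):
After iteration 1: step = 0, result = 3
After iteration 2: step = 1, result = 9
After iteration 3: step = 2, result = 27
Loop ends.

Final answer: 27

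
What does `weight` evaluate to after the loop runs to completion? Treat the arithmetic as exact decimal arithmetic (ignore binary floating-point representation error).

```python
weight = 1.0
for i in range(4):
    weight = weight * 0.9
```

Let's trace through this code step by step.

Initialize: weight = 1.0
Entering loop: for i in range(4):
After iteration 1: i = 0, weight = 0.9
After iteration 2: i = 1, weight = 0.81
After iteration 3: i = 2, weight = 0.729
After iteration 4: i = 3, weight = 0.6561
Loop ends.

Final answer: 0.6561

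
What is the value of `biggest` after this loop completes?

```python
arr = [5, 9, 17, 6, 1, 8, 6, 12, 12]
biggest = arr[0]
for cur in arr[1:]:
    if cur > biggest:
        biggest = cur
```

Let's trace through this code step by step.

Initialize: arr = [5, 9, 17, 6, 1, 8, 6, 12, 12]
Initialize: biggest = 5
Entering loop: for cur in arr[1:]:
After iteration 1: cur = 9, biggest = 9
After iteration 2: cur = 17, biggest = 17
After iteration 3: cur = 6, biggest = 17
After iteration 4: cur = 1, biggest = 17
After iteration 5: cur = 8, biggest = 17
After iteration 6: cur = 6, biggest = 17
After iteration 7: cur = 12, biggest = 17
After iteration 8: cur = 12, biggest = 17
Loop ends.

Final answer: 17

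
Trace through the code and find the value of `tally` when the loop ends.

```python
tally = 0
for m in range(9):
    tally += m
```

Let's trace through this code step by step.

Initialize: tally = 0
Entering loop: for m in range(9):
After iteration 1: m = 0, tally = 0
After iteration 2: m = 1, tally = 1
After iteration 3: m = 2, tally = 3
After iteration 4: m = 3, tally = 6
After iteration 5: m = 4, tally = 10
After iteration 6: m = 5, tally = 15
After iteration 7: m = 6, tally = 21
After iteration 8: m = 7, tally = 28
After iteration 9: m = 8, tally = 36
Loop ends.

Final answer: 36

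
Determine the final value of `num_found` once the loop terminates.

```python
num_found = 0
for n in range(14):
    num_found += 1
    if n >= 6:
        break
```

Let's trace through this code step by step.

Initialize: num_found = 0
Entering loop: for n in range(14):
After iteration 1: n = 0, num_found = 1
After iteration 2: n = 1, num_found = 2
After iteration 3: n = 2, num_found = 3
After iteration 4: n = 3, num_found = 4
After iteration 5: n = 4, num_found = 5
After iteration 6: n = 5, num_found = 6
After iteration 7: n = 6, num_found = 7
Loop ends.

Final answer: 7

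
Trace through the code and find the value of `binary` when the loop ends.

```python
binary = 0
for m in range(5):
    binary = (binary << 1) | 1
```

Let's trace through this code step by step.

Initialize: binary = 0
Entering loop: for m in range(5):
After iteration 1: m = 0, binary = 1
After iteration 2: m = 1, binary = 3
After iteration 3: m = 2, binary = 7
After iteration 4: m = 3, binary = 15
After iteration 5: m = 4, binary = 31
Loop ends.

Final answer: 31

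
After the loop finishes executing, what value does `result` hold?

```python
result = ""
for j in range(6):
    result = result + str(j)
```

Let's trace through this code step by step.

Initialize: result = ''
Entering loop: for j in range(6):
After iteration 1: j = 0, result = '0'
After iteration 2: j = 1, result = '01'
After iteration 3: j = 2, result = '012'
After iteration 4: j = 3, result = '0123'
After iteration 5: j = 4, result = '01234'
After iteration 6: j = 5, result = '012345'
Loop ends.

Final answer: '012345'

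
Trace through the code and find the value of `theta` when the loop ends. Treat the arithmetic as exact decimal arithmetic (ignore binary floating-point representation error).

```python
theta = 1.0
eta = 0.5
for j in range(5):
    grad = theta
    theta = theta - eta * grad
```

Let's trace through this code step by step.

Initialize: theta = 1.0
Initialize: eta = 0.5
Entering loop: for j in range(5):
After iteration 1: j = 0, theta = 0.5, grad = 1.0
After iteration 2: j = 1, theta = 0.25, grad = 0.5
After iteration 3: j = 2, theta = 0.125, grad = 0.25
After iteration 4: j = 3, theta = 0.0625, grad = 0.125
After iteration 5: j = 4, theta = 0.03125, grad = 0.0625
Loop ends.

Final answer: 0.03125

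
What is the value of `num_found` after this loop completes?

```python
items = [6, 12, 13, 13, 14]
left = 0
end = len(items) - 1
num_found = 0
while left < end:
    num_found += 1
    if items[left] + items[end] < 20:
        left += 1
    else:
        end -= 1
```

Let's trace through this code step by step.

Initialize: items = [6, 12, 13, 13, 14]
Initialize: left = 0
Initialize: end = 4
Initialize: num_found = 0
Entering loop: while left < end:
After iteration 1: left = 0, end = 3, num_found = 1
After iteration 2: left = 1, end = 3, num_found = 2
After iteration 3: left = 1, end = 2, num_found = 3
After iteration 4: left = 1, end = 1, num_found = 4
Loop ends.

Final answer: 4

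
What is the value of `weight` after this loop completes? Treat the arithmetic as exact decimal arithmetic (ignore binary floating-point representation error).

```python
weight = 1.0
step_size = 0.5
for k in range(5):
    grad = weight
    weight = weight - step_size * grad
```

Let's trace through this code step by step.

Initialize: weight = 1.0
Initialize: step_size = 0.5
Entering loop: for k in range(5):
After iteration 1: k = 0, weight = 0.5, grad = 1.0
After iteration 2: k = 1, weight = 0.25, grad = 0.5
After iteration 3: k = 2, weight = 0.125, grad = 0.25
After iteration 4: k = 3, weight = 0.0625, grad = 0.125
After iteration 5: k = 4, weight = 0.03125, grad = 0.0625
Loop ends.

Final answer: 0.03125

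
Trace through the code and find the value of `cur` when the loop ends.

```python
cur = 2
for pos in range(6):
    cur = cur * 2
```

Let's trace through this code step by step.

Initialize: cur = 2
Entering loop: for pos in range(6):
After iteration 1: pos = 0, cur = 4
After iteration 2: pos = 1, cur = 8
After iteration 3: pos = 2, cur = 16
After iteration 4: pos = 3, cur = 32
After iteration 5: pos = 4, cur = 64
After iteration 6: pos = 5, cur = 128
Loop ends.

Final answer: 128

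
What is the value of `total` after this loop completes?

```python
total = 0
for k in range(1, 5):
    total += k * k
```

Let's trace through this code step by step.

Initialize: total = 0
Entering loop: for k in range(1, 5):
After iteration 1: k = 1, total = 1
After iteration 2: k = 2, total = 5
After iteration 3: k = 3, total = 14
After iteration 4: k = 4, total = 30
Loop ends.

Final answer: 30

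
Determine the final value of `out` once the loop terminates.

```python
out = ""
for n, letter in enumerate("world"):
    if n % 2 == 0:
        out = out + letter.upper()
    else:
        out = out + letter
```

Let's trace through this code step by step.

Initialize: out = ''
Entering loop: for n, letter in enumerate("world"):
After iteration 1: n = 0, letter = 'w', out = 'W'
After iteration 2: n = 1, letter = 'o', out = 'Wo'
After iteration 3: n = 2, letter = 'r', out = 'WoR'
After iteration 4: n = 3, letter = 'l', out = 'WoRl'
After iteration 5: n = 4, letter = 'd', out = 'WoRlD'
Loop ends.

Final answer: 'WoRlD'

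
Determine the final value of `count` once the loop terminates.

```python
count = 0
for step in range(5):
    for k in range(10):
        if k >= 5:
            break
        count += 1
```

Let's trace through this code step by step.

Initialize: count = 0
Entering loop: for step in range(5):
After iteration 1: step = 0, count = 5
After iteration 2: step = 1, count = 10
After iteration 3: step = 2, count = 15
After iteration 4: step = 3, count = 20
After iteration 5: step = 4, count = 25
Loop ends.

Final answer: 25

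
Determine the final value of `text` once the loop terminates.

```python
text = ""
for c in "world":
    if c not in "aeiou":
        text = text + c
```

Let's trace through this code step by step.

Initialize: text = ''
Entering loop: for c in "world":
After iteration 1: c = 'w', text = 'w'
After iteration 2: c = 'o', text = 'w'
After iteration 3: c = 'r', text = 'wr'
After iteration 4: c = 'l', text = 'wrl'
After iteration 5: c = 'd', text = 'wrld'
Loop ends.

Final answer: 'wrld'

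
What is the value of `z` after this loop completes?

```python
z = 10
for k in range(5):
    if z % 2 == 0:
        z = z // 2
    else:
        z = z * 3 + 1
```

Let's trace through this code step by step.

Initialize: z = 10
Entering loop: for k in range(5):
After iteration 1: k = 0, z = 5
After iteration 2: k = 1, z = 16
After iteration 3: k = 2, z = 8
After iteration 4: k = 3, z = 4
After iteration 5: k = 4, z = 2
Loop ends.

Final answer: 2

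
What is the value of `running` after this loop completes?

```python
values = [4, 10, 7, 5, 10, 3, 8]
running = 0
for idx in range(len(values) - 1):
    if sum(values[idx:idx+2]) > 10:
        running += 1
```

Let's trace through this code step by step.

Initialize: values = [4, 10, 7, 5, 10, 3, 8]
Initialize: running = 0
Entering loop: for idx in range(len(values) - 1):
After iteration 1: idx = 0, running = 1
After iteration 2: idx = 1, running = 2
After iteration 3: idx = 2, running = 3
After iteration 4: idx = 3, running = 4
After iteration 5: idx = 4, running = 5
After iteration 6: idx = 5, running = 6
Loop ends.

Final answer: 6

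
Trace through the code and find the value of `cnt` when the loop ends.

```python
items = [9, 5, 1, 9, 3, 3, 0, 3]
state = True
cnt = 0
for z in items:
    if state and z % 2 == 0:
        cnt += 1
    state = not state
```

Let's trace through this code step by step.

Initialize: items = [9, 5, 1, 9, 3, 3, 0, 3]
Initialize: state = True
Initialize: cnt = 0
Entering loop: for z in items:
After iteration 1: z = 9, state = False, cnt = 0
After iteration 2: z = 5, state = True, cnt = 0
After iteration 3: z = 1, state = False, cnt = 0
After iteration 4: z = 9, state = True, cnt = 0
After iteration 5: z = 3, state = False, cnt = 0
After iteration 6: z = 3, state = True, cnt = 0
After iteration 7: z = 0, state = False, cnt = 1
After iteration 8: z = 3, state = True, cnt = 1
Loop ends.

Final answer: 1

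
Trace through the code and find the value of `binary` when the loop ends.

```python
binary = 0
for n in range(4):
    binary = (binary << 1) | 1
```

Let's trace through this code step by step.

Initialize: binary = 0
Entering loop: for n in range(4):
After iteration 1: n = 0, binary = 1
After iteration 2: n = 1, binary = 3
After iteration 3: n = 2, binary = 7
After iteration 4: n = 3, binary = 15
Loop ends.

Final answer: 15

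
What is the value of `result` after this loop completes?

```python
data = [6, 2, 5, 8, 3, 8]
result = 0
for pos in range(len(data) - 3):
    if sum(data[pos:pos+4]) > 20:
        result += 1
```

Let's trace through this code step by step.

Initialize: data = [6, 2, 5, 8, 3, 8]
Initialize: result = 0
Entering loop: for pos in range(len(data) - 3):
After iteration 1: pos = 0, result = 1
After iteration 2: pos = 1, result = 1
After iteration 3: pos = 2, result = 2
Loop ends.

Final answer: 2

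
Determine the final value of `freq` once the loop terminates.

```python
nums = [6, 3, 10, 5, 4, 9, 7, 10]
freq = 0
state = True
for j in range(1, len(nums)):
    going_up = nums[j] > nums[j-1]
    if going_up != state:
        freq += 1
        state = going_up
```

Let's trace through this code step by step.

Initialize: nums = [6, 3, 10, 5, 4, 9, 7, 10]
Initialize: freq = 0
Initialize: state = True
Entering loop: for j in range(1, len(nums)):
After iteration 1: j = 1, freq = 1, state = False, going_up = False
After iteration 2: j = 2, freq = 2, state = True, going_up = True
After iteration 3: j = 3, freq = 3, state = False, going_up = False
After iteration 4: j = 4, freq = 3, state = False, going_up = False
After iteration 5: j = 5, freq = 4, state = True, going_up = True
After iteration 6: j = 6, freq = 5, state = False, going_up = False
After iteration 7: j = 7, freq = 6, state = True, going_up = True
Loop ends.

Final answer: 6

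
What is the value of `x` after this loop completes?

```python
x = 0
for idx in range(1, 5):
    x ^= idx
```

Let's trace through this code step by step.

Initialize: x = 0
Entering loop: for idx in range(1, 5):
After iteration 1: idx = 1, x = 1
After iteration 2: idx = 2, x = 3
After iteration 3: idx = 3, x = 0
After iteration 4: idx = 4, x = 4
Loop ends.

Final answer: 4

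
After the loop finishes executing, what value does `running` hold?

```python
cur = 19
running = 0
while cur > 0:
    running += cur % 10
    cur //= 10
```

Let's trace through this code step by step.

Initialize: cur = 19
Initialize: running = 0
Entering loop: while cur > 0:
After iteration 1: cur = 1, running = 9
After iteration 2: cur = 0, running = 10
Loop ends.

Final answer: 10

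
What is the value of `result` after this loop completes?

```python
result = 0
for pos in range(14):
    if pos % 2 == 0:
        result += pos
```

Let's trace through this code step by step.

Initialize: result = 0
Entering loop: for pos in range(14):
After iteration 1: pos = 0, result = 0
After iteration 2: pos = 1, result = 0
After iteration 3: pos = 2, result = 2
After iteration 4: pos = 3, result = 2
After iteration 5: pos = 4, result = 6
After iteration 6: pos = 5, result = 6
After iteration 7: pos = 6, result = 12
After iteration 8: pos = 7, result = 12
After iteration 9: pos = 8, result = 20
After iteration 10: pos = 9, result = 20
After iteration 11: pos = 10, result = 30
After iteration 12: pos = 11, result = 30
After iteration 13: pos = 12, result = 42
After iteration 14: pos = 13, result = 42
Loop ends.

Final answer: 42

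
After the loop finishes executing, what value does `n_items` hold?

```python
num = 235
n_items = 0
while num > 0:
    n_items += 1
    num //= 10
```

Let's trace through this code step by step.

Initialize: num = 235
Initialize: n_items = 0
Entering loop: while num > 0:
After iteration 1: num = 23, n_items = 1
After iteration 2: num = 2, n_items = 2
After iteration 3: num = 0, n_items = 3
Loop ends.

Final answer: 3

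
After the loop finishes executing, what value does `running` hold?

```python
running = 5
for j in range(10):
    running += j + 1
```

Let's trace through this code step by step.

Initialize: running = 5
Entering loop: for j in range(10):
After iteration 1: j = 0, running = 6
After iteration 2: j = 1, running = 8
After iteration 3: j = 2, running = 11
After iteration 4: j = 3, running = 15
After iteration 5: j = 4, running = 20
After iteration 6: j = 5, running = 26
After iteration 7: j = 6, running = 33
After iteration 8: j = 7, running = 41
After iteration 9: j = 8, running = 50
After iteration 10: j = 9, running = 60
Loop ends.

Final answer: 60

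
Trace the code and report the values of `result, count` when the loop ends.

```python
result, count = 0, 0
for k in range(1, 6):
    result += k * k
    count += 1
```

Let's trace through this code step by step.

Initialize: result = 0
Initialize: count = 0
Entering loop: for k in range(1, 6):
After iteration 1: k = 1, result = 1, count = 1
After iteration 2: k = 2, result = 5, count = 2
After iteration 3: k = 3, result = 14, count = 3
After iteration 4: k = 4, result = 30, count = 4
After iteration 5: k = 5, result = 55, count = 5
Loop ends.

Final answer: 55, 5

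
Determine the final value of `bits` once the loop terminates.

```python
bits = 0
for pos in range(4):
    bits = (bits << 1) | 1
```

Let's trace through this code step by step.

Initialize: bits = 0
Entering loop: for pos in range(4):
After iteration 1: pos = 0, bits = 1
After iteration 2: pos = 1, bits = 3
After iteration 3: pos = 2, bits = 7
After iteration 4: pos = 3, bits = 15
Loop ends.

Final answer: 15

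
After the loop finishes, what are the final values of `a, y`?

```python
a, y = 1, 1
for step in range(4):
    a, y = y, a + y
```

Let's trace through this code step by step.

Initialize: a = 1
Initialize: y = 1
Entering loop: for step in range(4):
After iteration 1: step = 0, a = 1, y = 2
After iteration 2: step = 1, a = 2, y = 3
After iteration 3: step = 2, a = 3, y = 5
After iteration 4: step = 3, a = 5, y = 8
Loop ends.

Final answer: 5, 8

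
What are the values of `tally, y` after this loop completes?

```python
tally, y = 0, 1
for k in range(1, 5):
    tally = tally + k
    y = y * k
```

Let's trace through this code step by step.

Initialize: tally = 0
Initialize: y = 1
Entering loop: for k in range(1, 5):
After iteration 1: k = 1, tally = 1, y = 1
After iteration 2: k = 2, tally = 3, y = 2
After iteration 3: k = 3, tally = 6, y = 6
After iteration 4: k = 4, tally = 10, y = 24
Loop ends.

Final answer: 10, 24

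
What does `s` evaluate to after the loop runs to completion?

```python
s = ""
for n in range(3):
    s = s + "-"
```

Let's trace through this code step by step.

Initialize: s = ''
Entering loop: for n in range(3):
After iteration 1: n = 0, s = '-'
After iteration 2: n = 1, s = '--'
After iteration 3: n = 2, s = '---'
Loop ends.

Final answer: '---'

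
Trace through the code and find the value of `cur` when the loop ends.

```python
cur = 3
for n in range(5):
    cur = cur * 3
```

Let's trace through this code step by step.

Initialize: cur = 3
Entering loop: for n in range(5):
After iteration 1: n = 0, cur = 9
After iteration 2: n = 1, cur = 27
After iteration 3: n = 2, cur = 81
After iteration 4: n = 3, cur = 243
After iteration 5: n = 4, cur = 729
Loop ends.

Final answer: 729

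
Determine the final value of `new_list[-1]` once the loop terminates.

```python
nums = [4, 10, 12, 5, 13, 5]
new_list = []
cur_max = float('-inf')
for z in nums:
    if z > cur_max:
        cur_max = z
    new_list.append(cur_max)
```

Let's trace through this code step by step.

Initialize: nums = [4, 10, 12, 5, 13, 5]
Initialize: new_list = []
Initialize: cur_max = -inf
Entering loop: for z in nums:
After iteration 1: z = 4, new_list = [4], cur_max = 4
After iteration 2: z = 10, new_list = [4, 10], cur_max = 10
After iteration 3: z = 12, new_list = [4, 10, 12], cur_max = 12
After iteration 4: z = 5, new_list = [4, 10, 12, 12], cur_max = 12
After iteration 5: z = 13, new_list = [4, 10, 12, 12, 13], cur_max = 13
After iteration 6: z = 5, new_list = [4, 10, 12, 12, 13, 13], cur_max = 13
Loop ends.
new_list[-1] = 13

Final answer: 13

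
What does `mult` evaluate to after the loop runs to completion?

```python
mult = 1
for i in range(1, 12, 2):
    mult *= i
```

Let's trace through this code step by step.

Initialize: mult = 1
Entering loop: for i in range(1, 12, 2):
After iteration 1: i = 1, mult = 1
After iteration 2: i = 3, mult = 3
After iteration 3: i = 5, mult = 15
After iteration 4: i = 7, mult = 105
After iteration 5: i = 9, mult = 945
After iteration 6: i = 11, mult = 10395
Loop ends.

Final answer: 10395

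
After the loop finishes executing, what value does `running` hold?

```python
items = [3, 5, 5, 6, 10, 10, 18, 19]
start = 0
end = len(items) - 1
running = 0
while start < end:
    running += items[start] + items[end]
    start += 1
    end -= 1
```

Let's trace through this code step by step.

Initialize: items = [3, 5, 5, 6, 10, 10, 18, 19]
Initialize: start = 0
Initialize: end = 7
Initialize: running = 0
Entering loop: while start < end:
After iteration 1: start = 1, end = 6, running = 22
After iteration 2: start = 2, end = 5, running = 45
After iteration 3: start = 3, end = 4, running = 60
After iteration 4: start = 4, end = 3, running = 76
Loop ends.

Final answer: 76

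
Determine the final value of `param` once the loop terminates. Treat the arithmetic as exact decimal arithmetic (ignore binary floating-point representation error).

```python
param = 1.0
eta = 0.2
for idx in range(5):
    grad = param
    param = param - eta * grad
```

Let's trace through this code step by step.

Initialize: param = 1.0
Initialize: eta = 0.2
Entering loop: for idx in range(5):
After iteration 1: idx = 0, param = 0.8, grad = 1.0
After iteration 2: idx = 1, param = 0.64, grad = 0.8
After iteration 3: idx = 2, param = 0.512, grad = 0.64
After iteration 4: idx = 3, param = 0.4096, grad = 0.512
After iteration 5: idx = 4, param = 0.32768, grad = 0.4096
Loop ends.

Final answer: 0.32768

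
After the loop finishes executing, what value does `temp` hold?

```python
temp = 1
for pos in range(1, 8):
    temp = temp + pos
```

Let's trace through this code step by step.

Initialize: temp = 1
Entering loop: for pos in range(1, 8):
After iteration 1: pos = 1, temp = 2
After iteration 2: pos = 2, temp = 4
After iteration 3: pos = 3, temp = 7
After iteration 4: pos = 4, temp = 11
After iteration 5: pos = 5, temp = 16
After iteration 6: pos = 6, temp = 22
After iteration 7: pos = 7, temp = 29
Loop ends.

Final answer: 29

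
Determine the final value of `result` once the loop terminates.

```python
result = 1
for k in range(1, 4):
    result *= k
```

Let's trace through this code step by step.

Initialize: result = 1
Entering loop: for k in range(1, 4):
After iteration 1: k = 1, result = 1
After iteration 2: k = 2, result = 2
After iteration 3: k = 3, result = 6
Loop ends.

Final answer: 6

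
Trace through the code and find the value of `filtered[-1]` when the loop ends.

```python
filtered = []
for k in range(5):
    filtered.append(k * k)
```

Let's trace through this code step by step.

Initialize: filtered = []
Entering loop: for k in range(5):
After iteration 1: k = 0, filtered = [0]
After iteration 2: k = 1, filtered = [0, 1]
After iteration 3: k = 2, filtered = [0, 1, 4]
After iteration 4: k = 3, filtered = [0, 1, 4, 9]
After iteration 5: k = 4, filtered = [0, 1, 4, 9, 16]
Loop ends.
filtered[-1] = 16

Final answer: 16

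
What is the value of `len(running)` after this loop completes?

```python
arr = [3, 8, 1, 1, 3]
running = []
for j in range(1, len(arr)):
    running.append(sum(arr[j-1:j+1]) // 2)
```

Let's trace through this code step by step.

Initialize: arr = [3, 8, 1, 1, 3]
Initialize: running = []
Entering loop: for j in range(1, len(arr)):
After iteration 1: j = 1, running = [5]
After iteration 2: j = 2, running = [5, 4]
After iteration 3: j = 3, running = [5, 4, 1]
After iteration 4: j = 4, running = [5, 4, 1, 2]
Loop ends.
len(running) = 4

Final answer: 4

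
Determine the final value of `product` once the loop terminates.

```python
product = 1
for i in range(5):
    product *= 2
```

Let's trace through this code step by step.

Initialize: product = 1
Entering loop: for i in range(5):
After iteration 1: i = 0, product = 2
After iteration 2: i = 1, product = 4
After iteration 3: i = 2, product = 8
After iteration 4: i = 3, product = 16
After iteration 5: i = 4, product = 32
Loop ends.

Final answer: 32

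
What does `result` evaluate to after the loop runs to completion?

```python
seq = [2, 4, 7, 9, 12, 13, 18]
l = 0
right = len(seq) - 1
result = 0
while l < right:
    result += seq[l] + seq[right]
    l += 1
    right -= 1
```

Let's trace through this code step by step.

Initialize: seq = [2, 4, 7, 9, 12, 13, 18]
Initialize: l = 0
Initialize: right = 6
Initialize: result = 0
Entering loop: while l < right:
After iteration 1: l = 1, right = 5, result = 20
After iteration 2: l = 2, right = 4, result = 37
After iteration 3: l = 3, right = 3, result = 56
Loop ends.

Final answer: 56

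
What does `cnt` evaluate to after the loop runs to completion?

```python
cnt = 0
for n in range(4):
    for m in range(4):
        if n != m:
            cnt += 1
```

Let's trace through this code step by step.

Initialize: cnt = 0
Entering loop: for n in range(4):
After iteration 1: n = 0, cnt = 3
After iteration 2: n = 1, cnt = 6
After iteration 3: n = 2, cnt = 9
After iteration 4: n = 3, cnt = 12
Loop ends.

Final answer: 12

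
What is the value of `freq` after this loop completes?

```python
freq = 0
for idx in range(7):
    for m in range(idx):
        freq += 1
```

Let's trace through this code step by step.

Initialize: freq = 0
Entering loop: for idx in range(7):
After iteration 1: idx = 0, freq = 0
After iteration 2: idx = 1, freq = 1, m = 0
After iteration 3: idx = 2, freq = 3, m = 1
After iteration 4: idx = 3, freq = 6, m = 2
After iteration 5: idx = 4, freq = 10, m = 3
After iteration 6: idx = 5, freq = 15, m = 4
After iteration 7: idx = 6, freq = 21, m = 5
Loop ends.

Final answer: 21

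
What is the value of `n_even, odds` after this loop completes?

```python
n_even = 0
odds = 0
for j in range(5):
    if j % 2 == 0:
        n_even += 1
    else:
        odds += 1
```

Let's trace through this code step by step.

Initialize: n_even = 0
Initialize: odds = 0
Entering loop: for j in range(5):
After iteration 1: j = 0, n_even = 1, odds = 0
After iteration 2: j = 1, n_even = 1, odds = 1
After iteration 3: j = 2, n_even = 2, odds = 1
After iteration 4: j = 3, n_even = 2, odds = 2
After iteration 5: j = 4, n_even = 3, odds = 2
Loop ends.

Final answer: 3, 2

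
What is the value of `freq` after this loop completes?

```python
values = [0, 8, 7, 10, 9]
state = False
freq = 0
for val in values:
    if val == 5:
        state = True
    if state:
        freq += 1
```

Let's trace through this code step by step.

Initialize: values = [0, 8, 7, 10, 9]
Initialize: state = False
Initialize: freq = 0
Entering loop: for val in values:
After iteration 1: val = 0, freq = 0
After iteration 2: val = 8, freq = 0
After iteration 3: val = 7, freq = 0
After iteration 4: val = 10, freq = 0
After iteration 5: val = 9, freq = 0
Loop ends.

Final answer: 0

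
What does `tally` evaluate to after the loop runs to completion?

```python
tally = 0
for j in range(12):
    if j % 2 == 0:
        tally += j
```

Let's trace through this code step by step.

Initialize: tally = 0
Entering loop: for j in range(12):
After iteration 1: j = 0, tally = 0
After iteration 2: j = 1, tally = 0
After iteration 3: j = 2, tally = 2
After iteration 4: j = 3, tally = 2
After iteration 5: j = 4, tally = 6
After iteration 6: j = 5, tally = 6
After iteration 7: j = 6, tally = 12
After iteration 8: j = 7, tally = 12
After iteration 9: j = 8, tally = 20
After iteration 10: j = 9, tally = 20
After iteration 11: j = 10, tally = 30
After iteration 12: j = 11, tally = 30
Loop ends.

Final answer: 30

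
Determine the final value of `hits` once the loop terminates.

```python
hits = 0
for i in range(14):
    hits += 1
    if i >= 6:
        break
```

Let's trace through this code step by step.

Initialize: hits = 0
Entering loop: for i in range(14):
After iteration 1: i = 0, hits = 1
After iteration 2: i = 1, hits = 2
After iteration 3: i = 2, hits = 3
After iteration 4: i = 3, hits = 4
After iteration 5: i = 4, hits = 5
After iteration 6: i = 5, hits = 6
After iteration 7: i = 6, hits = 7
Loop ends.

Final answer: 7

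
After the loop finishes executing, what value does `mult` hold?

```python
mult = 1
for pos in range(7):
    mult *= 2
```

Let's trace through this code step by step.

Initialize: mult = 1
Entering loop: for pos in range(7):
After iteration 1: pos = 0, mult = 2
After iteration 2: pos = 1, mult = 4
After iteration 3: pos = 2, mult = 8
After iteration 4: pos = 3, mult = 16
After iteration 5: pos = 4, mult = 32
After iteration 6: pos = 5, mult = 64
After iteration 7: pos = 6, mult = 128
Loop ends.

Final answer: 128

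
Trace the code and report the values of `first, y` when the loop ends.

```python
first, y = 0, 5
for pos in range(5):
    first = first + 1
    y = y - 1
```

Let's trace through this code step by step.

Initialize: first = 0
Initialize: y = 5
Entering loop: for pos in range(5):
After iteration 1: pos = 0, first = 1, y = 4
After iteration 2: pos = 1, first = 2, y = 3
After iteration 3: pos = 2, first = 3, y = 2
After iteration 4: pos = 3, first = 4, y = 1
After iteration 5: pos = 4, first = 5, y = 0
Loop ends.

Final answer: 5, 0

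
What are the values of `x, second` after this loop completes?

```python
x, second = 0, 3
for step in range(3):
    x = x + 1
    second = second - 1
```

Let's trace through this code step by step.

Initialize: x = 0
Initialize: second = 3
Entering loop: for step in range(3):
After iteration 1: step = 0, x = 1, second = 2
After iteration 2: step = 1, x = 2, second = 1
After iteration 3: step = 2, x = 3, second = 0
Loop ends.

Final answer: 3, 0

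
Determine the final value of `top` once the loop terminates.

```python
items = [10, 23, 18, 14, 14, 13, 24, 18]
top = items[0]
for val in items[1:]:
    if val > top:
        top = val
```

Let's trace through this code step by step.

Initialize: items = [10, 23, 18, 14, 14, 13, 24, 18]
Initialize: top = 10
Entering loop: for val in items[1:]:
After iteration 1: val = 23, top = 23
After iteration 2: val = 18, top = 23
After iteration 3: val = 14, top = 23
After iteration 4: val = 14, top = 23
After iteration 5: val = 13, top = 23
After iteration 6: val = 24, top = 24
After iteration 7: val = 18, top = 24
Loop ends.

Final answer: 24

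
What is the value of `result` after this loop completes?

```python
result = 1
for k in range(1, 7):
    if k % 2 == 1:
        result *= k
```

Let's trace through this code step by step.

Initialize: result = 1
Entering loop: for k in range(1, 7):
After iteration 1: k = 1, result = 1
After iteration 2: k = 2, result = 1
After iteration 3: k = 3, result = 3
After iteration 4: k = 4, result = 3
After iteration 5: k = 5, result = 15
After iteration 6: k = 6, result = 15
Loop ends.

Final answer: 15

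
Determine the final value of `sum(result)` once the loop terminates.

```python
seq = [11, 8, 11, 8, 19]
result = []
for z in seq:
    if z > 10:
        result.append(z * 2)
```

Let's trace through this code step by step.

Initialize: seq = [11, 8, 11, 8, 19]
Initialize: result = []
Entering loop: for z in seq:
After iteration 1: z = 11, result = [22]
After iteration 2: z = 8, result = [22]
After iteration 3: z = 11, result = [22, 22]
After iteration 4: z = 8, result = [22, 22]
After iteration 5: z = 19, result = [22, 22, 38]
Loop ends.
sum(result) = 82

Final answer: 82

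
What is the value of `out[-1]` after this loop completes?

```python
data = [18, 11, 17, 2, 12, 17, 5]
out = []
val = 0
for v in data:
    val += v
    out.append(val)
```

Let's trace through this code step by step.

Initialize: data = [18, 11, 17, 2, 12, 17, 5]
Initialize: out = []
Initialize: val = 0
Entering loop: for v in data:
After iteration 1: v = 18, out = [18], val = 18
After iteration 2: v = 11, out = [18, 29], val = 29
After iteration 3: v = 17, out = [18, 29, 46], val = 46
After iteration 4: v = 2, out = [18, 29, 46, 48], val = 48
After iteration 5: v = 12, out = [18, 29, 46, 48, 60], val = 60
After iteration 6: v = 17, out = [18, 29, 46, 48, 60, 77], val = 77
After iteration 7: v = 5, out = [18, 29, 46, 48, 60, 77, 82], val = 82
Loop ends.
out[-1] = 82

Final answer: 82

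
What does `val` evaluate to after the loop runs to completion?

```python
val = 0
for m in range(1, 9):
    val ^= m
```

Let's trace through this code step by step.

Initialize: val = 0
Entering loop: for m in range(1, 9):
After iteration 1: m = 1, val = 1
After iteration 2: m = 2, val = 3
After iteration 3: m = 3, val = 0
After iteration 4: m = 4, val = 4
After iteration 5: m = 5, val = 1
After iteration 6: m = 6, val = 7
After iteration 7: m = 7, val = 0
After iteration 8: m = 8, val = 8
Loop ends.

Final answer: 8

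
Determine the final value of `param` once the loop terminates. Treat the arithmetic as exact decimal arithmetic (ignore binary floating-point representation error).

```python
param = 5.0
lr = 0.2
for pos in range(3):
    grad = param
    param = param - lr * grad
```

Let's trace through this code step by step.

Initialize: param = 5.0
Initialize: lr = 0.2
Entering loop: for pos in range(3):
After iteration 1: pos = 0, param = 4.0, grad = 5.0
After iteration 2: pos = 1, param = 3.2, grad = 4.0
After iteration 3: pos = 2, param = 2.56, grad = 3.2
Loop ends.

Final answer: 2.56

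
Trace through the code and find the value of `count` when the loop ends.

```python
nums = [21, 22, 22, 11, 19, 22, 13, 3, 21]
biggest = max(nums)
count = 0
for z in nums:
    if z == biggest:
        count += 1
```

Let's trace through this code step by step.

Initialize: nums = [21, 22, 22, 11, 19, 22, 13, 3, 21]
Initialize: biggest = 22
Initialize: count = 0
Entering loop: for z in nums:
After iteration 1: z = 21, count = 0
After iteration 2: z = 22, count = 1
After iteration 3: z = 22, count = 2
After iteration 4: z = 11, count = 2
After iteration 5: z = 19, count = 2
After iteration 6: z = 22, count = 3
After iteration 7: z = 13, count = 3
After iteration 8: z = 3, count = 3
After iteration 9: z = 21, count = 3
Loop ends.

Final answer: 3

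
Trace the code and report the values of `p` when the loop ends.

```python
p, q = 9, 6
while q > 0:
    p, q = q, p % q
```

Let's trace through this code step by step.

Initialize: p = 9
Initialize: q = 6
Entering loop: while q > 0:
After iteration 1: p = 6, q = 3
After iteration 2: p = 3, q = 0
Loop ends.

Final answer: 3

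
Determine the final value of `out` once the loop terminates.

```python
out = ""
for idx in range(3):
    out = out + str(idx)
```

Let's trace through this code step by step.

Initialize: out = ''
Entering loop: for idx in range(3):
After iteration 1: idx = 0, out = '0'
After iteration 2: idx = 1, out = '01'
After iteration 3: idx = 2, out = '012'
Loop ends.

Final answer: '012'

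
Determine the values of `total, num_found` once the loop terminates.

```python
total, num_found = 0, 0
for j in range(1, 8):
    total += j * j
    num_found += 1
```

Let's trace through this code step by step.

Initialize: total = 0
Initialize: num_found = 0
Entering loop: for j in range(1, 8):
After iteration 1: j = 1, total = 1, num_found = 1
After iteration 2: j = 2, total = 5, num_found = 2
After iteration 3: j = 3, total = 14, num_found = 3
After iteration 4: j = 4, total = 30, num_found = 4
After iteration 5: j = 5, total = 55, num_found = 5
After iteration 6: j = 6, total = 91, num_found = 6
After iteration 7: j = 7, total = 140, num_found = 7
Loop ends.

Final answer: 140, 7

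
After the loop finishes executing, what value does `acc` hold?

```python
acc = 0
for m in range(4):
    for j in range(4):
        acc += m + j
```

Let's trace through this code step by step.

Initialize: acc = 0
Entering loop: for m in range(4):
After iteration 1: m = 0, acc = 6
After iteration 2: m = 1, acc = 16
After iteration 3: m = 2, acc = 30
After iteration 4: m = 3, acc = 48
Loop ends.

Final answer: 48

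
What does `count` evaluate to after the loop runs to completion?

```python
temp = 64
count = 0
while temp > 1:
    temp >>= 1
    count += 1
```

Let's trace through this code step by step.

Initialize: temp = 64
Initialize: count = 0
Entering loop: while temp > 1:
After iteration 1: temp = 32, count = 1
After iteration 2: temp = 16, count = 2
After iteration 3: temp = 8, count = 3
After iteration 4: temp = 4, count = 4
After iteration 5: temp = 2, count = 5
After iteration 6: temp = 1, count = 6
Loop ends.

Final answer: 6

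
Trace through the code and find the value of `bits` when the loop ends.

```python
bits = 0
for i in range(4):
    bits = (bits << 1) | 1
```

Let's trace through this code step by step.

Initialize: bits = 0
Entering loop: for i in range(4):
After iteration 1: i = 0, bits = 1
After iteration 2: i = 1, bits = 3
After iteration 3: i = 2, bits = 7
After iteration 4: i = 3, bits = 15
Loop ends.

Final answer: 15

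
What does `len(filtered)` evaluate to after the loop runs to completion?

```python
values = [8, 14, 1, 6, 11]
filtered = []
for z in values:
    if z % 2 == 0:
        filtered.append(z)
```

Let's trace through this code step by step.

Initialize: values = [8, 14, 1, 6, 11]
Initialize: filtered = []
Entering loop: for z in values:
After iteration 1: z = 8, filtered = [8]
After iteration 2: z = 14, filtered = [8, 14]
After iteration 3: z = 1, filtered = [8, 14]
After iteration 4: z = 6, filtered = [8, 14, 6]
After iteration 5: z = 11, filtered = [8, 14, 6]
Loop ends.
len(filtered) = 3

Final answer: 3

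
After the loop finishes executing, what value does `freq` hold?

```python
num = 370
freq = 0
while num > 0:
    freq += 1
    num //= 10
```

Let's trace through this code step by step.

Initialize: num = 370
Initialize: freq = 0
Entering loop: while num > 0:
After iteration 1: num = 37, freq = 1
After iteration 2: num = 3, freq = 2
After iteration 3: num = 0, freq = 3
Loop ends.

Final answer: 3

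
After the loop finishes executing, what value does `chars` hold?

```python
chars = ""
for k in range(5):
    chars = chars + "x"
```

Let's trace through this code step by step.

Initialize: chars = ''
Entering loop: for k in range(5):
After iteration 1: k = 0, chars = 'x'
After iteration 2: k = 1, chars = 'xx'
After iteration 3: k = 2, chars = 'xxx'
After iteration 4: k = 3, chars = 'xxxx'
After iteration 5: k = 4, chars = 'xxxxx'
Loop ends.

Final answer: 'xxxxx'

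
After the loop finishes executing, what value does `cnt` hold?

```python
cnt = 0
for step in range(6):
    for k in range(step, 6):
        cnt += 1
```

Let's trace through this code step by step.

Initialize: cnt = 0
Entering loop: for step in range(6):
After iteration 1: step = 0, cnt = 6
After iteration 2: step = 1, cnt = 11
After iteration 3: step = 2, cnt = 15
After iteration 4: step = 3, cnt = 18
After iteration 5: step = 4, cnt = 20
After iteration 6: step = 5, cnt = 21
Loop ends.

Final answer: 21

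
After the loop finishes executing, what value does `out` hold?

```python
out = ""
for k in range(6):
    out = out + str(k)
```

Let's trace through this code step by step.

Initialize: out = ''
Entering loop: for k in range(6):
After iteration 1: k = 0, out = '0'
After iteration 2: k = 1, out = '01'
After iteration 3: k = 2, out = '012'
After iteration 4: k = 3, out = '0123'
After iteration 5: k = 4, out = '01234'
After iteration 6: k = 5, out = '012345'
Loop ends.

Final answer: '012345'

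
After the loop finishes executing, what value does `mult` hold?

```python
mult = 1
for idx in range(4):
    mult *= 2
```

Let's trace through this code step by step.

Initialize: mult = 1
Entering loop: for idx in range(4):
After iteration 1: idx = 0, mult = 2
After iteration 2: idx = 1, mult = 4
After iteration 3: idx = 2, mult = 8
After iteration 4: idx = 3, mult = 16
Loop ends.

Final answer: 16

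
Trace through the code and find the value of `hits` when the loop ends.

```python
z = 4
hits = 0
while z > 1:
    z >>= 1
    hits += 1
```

Let's trace through this code step by step.

Initialize: z = 4
Initialize: hits = 0
Entering loop: while z > 1:
After iteration 1: z = 2, hits = 1
After iteration 2: z = 1, hits = 2
Loop ends.

Final answer: 2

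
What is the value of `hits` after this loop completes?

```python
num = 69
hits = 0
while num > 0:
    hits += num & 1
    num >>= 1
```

Let's trace through this code step by step.

Initialize: num = 69
Initialize: hits = 0
Entering loop: while num > 0:
After iteration 1: num = 34, hits = 1
After iteration 2: num = 17, hits = 1
After iteration 3: num = 8, hits = 2
After iteration 4: num = 4, hits = 2
After iteration 5: num = 2, hits = 2
After iteration 6: num = 1, hits = 2
After iteration 7: num = 0, hits = 3
Loop ends.

Final answer: 3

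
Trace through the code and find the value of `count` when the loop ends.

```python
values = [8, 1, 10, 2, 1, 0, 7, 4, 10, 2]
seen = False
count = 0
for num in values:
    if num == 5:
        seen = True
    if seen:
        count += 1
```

Let's trace through this code step by step.

Initialize: values = [8, 1, 10, 2, 1, 0, 7, 4, 10, 2]
Initialize: seen = False
Initialize: count = 0
Entering loop: for num in values:
After iteration 1: num = 8, count = 0
After iteration 2: num = 1, count = 0
After iteration 3: num = 10, count = 0
After iteration 4: num = 2, count = 0
After iteration 5: num = 1, count = 0
After iteration 6: num = 0, count = 0
After iteration 7: num = 7, count = 0
After iteration 8: num = 4, count = 0
After iteration 9: num = 10, count = 0
After iteration 10: num = 2, count = 0
Loop ends.

Final answer: 0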